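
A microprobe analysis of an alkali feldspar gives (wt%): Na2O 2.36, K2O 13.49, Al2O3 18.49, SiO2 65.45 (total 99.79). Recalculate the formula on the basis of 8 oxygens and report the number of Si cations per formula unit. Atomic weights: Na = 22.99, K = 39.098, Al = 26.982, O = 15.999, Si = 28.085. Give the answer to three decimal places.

2.36 wt% Na2O ÷ 61.979 g/mol = 0.03808 mol, giving 0.07616 Na and 0.03808 O.
13.49 wt% K2O ÷ 94.195 g/mol = 0.14321 mol, giving 0.28642 K and 0.14321 O.
18.49 wt% Al2O3 ÷ 101.961 g/mol = 0.18134 mol, giving 0.36268 Al and 0.54402 O.
65.45 wt% SiO2 ÷ 60.083 g/mol = 1.08933 mol, giving 1.08933 Si and 2.17866 O.
Oxygen sums to 2.90397; scaling by 8/2.90397 = 2.75485 puts the formula on 8 O.
Si: 1.08933 × 2.75485 = 3.001 atoms per formula unit.

3.001 Si apfu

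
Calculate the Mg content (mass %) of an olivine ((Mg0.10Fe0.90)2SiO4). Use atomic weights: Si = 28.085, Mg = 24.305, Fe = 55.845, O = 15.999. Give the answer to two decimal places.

M((Mg0.10Fe0.90)2SiO4) = 197.463 g/mol.
Mg contributes 0.20 × 24.305 = 4.861 g per mole.
4.861/197.463 = 0.0246 → 2.46%.

2.46 mass %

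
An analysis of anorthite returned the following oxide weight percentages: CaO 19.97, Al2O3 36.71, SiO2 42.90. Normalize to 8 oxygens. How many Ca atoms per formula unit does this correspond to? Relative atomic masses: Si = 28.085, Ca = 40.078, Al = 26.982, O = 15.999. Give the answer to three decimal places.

0.995 Ca apfu

19.97 wt% CaO ÷ 56.077 g/mol = 0.35612 mol, giving 0.35612 Ca and 0.35612 O.
36.71 wt% Al2O3 ÷ 101.961 g/mol = 0.36004 mol, giving 0.72008 Al and 1.08012 O.
42.90 wt% SiO2 ÷ 60.083 g/mol = 0.71401 mol, giving 0.71401 Si and 1.42802 O.
Oxygen sums to 2.86426; scaling by 8/2.86426 = 2.79304 puts the formula on 8 O.
Ca: 0.35612 × 2.79304 = 0.995 atoms per formula unit.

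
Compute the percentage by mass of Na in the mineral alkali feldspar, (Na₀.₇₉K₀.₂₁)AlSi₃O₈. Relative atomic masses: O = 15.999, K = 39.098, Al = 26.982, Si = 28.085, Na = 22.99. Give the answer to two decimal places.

6.84 mass %

Formula mass = 0.79*22.99 + 0.21*39.098 + 1*26.982 + 3*28.085 + 8*15.999 = 265.602 g/mol, of which 18.162 g is Na.
So Na makes up 18.162/265.602 = 0.0684 of the mass, i.e. 6.84%.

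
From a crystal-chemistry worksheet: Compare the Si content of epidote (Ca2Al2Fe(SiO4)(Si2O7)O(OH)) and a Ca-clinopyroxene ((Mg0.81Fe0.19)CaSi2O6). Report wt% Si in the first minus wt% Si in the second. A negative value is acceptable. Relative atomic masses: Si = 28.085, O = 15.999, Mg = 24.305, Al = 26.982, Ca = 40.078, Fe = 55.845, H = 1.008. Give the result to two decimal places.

M(Ca2Al2Fe(SiO4)(Si2O7)O(OH)) = 483.215 g/mol, so wt% Si = 84.255/483.215 × 100 = 17.44%.
M((Mg0.81Fe0.19)CaSi2O6) = 222.540 g/mol, so wt% Si = 56.170/222.540 × 100 = 25.24%.
17.44 − 25.24 = -7.80 pp.

-7.80 percentage points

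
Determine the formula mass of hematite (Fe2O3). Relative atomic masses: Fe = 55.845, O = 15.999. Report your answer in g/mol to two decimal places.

159.69 g/mol

The formula mass is the sum 2*55.845 + 3*15.999.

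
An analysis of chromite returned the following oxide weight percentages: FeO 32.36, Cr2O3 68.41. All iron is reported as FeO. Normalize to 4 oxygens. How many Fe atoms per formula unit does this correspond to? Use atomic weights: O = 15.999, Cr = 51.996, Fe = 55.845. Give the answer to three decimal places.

1.001 Fe apfu

32.36 wt% FeO ÷ 71.844 g/mol = 0.45042 mol, giving 0.45042 Fe and 0.45042 O.
68.41 wt% Cr2O3 ÷ 151.989 g/mol = 0.45010 mol, giving 0.90020 Cr and 1.35030 O.
Oxygen sums to 1.80072; scaling by 4/1.80072 = 2.22133 puts the formula on 4 O.
Fe: 0.45042 × 2.22133 = 1.001 atoms per formula unit.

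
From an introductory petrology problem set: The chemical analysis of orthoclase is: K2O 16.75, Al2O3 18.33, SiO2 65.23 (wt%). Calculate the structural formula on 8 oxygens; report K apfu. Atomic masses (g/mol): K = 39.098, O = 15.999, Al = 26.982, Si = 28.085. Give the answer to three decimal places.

0.985 K apfu

K2O (M=94.195): mol = 0.17782; K = 0.35564, O = 0.17782.
Al2O3 (M=101.961): mol = 0.17977; Al = 0.35954, O = 0.53931.
SiO2 (M=60.083): mol = 1.08566; Si = 1.08566, O = 2.17132.
ΣO = 2.88845; factor = 8/ΣO = 2.76965.
K apfu = 0.35564 × 2.76965 = 0.985.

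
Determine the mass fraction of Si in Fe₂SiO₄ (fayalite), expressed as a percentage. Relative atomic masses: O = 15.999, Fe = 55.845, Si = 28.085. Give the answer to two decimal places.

13.78 weight percent

Molar mass of Fe₂SiO₄: 2*55.845 + 1*28.085 + 4*15.999 = 203.771 g/mol.
Mass of Si per formula unit: 1 × 28.085 = 28.085 g.
Weight fraction Si = 28.085 / 203.771 = 0.1378.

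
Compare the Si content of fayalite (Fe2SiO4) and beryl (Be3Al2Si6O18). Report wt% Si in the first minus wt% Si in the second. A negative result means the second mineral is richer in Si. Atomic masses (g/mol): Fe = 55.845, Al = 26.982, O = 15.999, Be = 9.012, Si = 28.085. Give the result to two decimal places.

First mineral: 28.085 g Si in 203.771 g formula = 13.78 wt% Si.
Second mineral: 168.510 g Si in 537.492 g formula = 31.35 wt% Si.
13.78% − 31.35% gives a difference of -17.57 percentage points.

-17.57 percentage points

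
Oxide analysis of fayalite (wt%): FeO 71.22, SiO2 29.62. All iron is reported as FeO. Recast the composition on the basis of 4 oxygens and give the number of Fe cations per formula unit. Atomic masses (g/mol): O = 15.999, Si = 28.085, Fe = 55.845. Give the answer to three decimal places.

2.005 Fe apfu

FeO (M=71.844): mol = 0.99131; Fe = 0.99131, O = 0.99131.
SiO2 (M=60.083): mol = 0.49298; Si = 0.49298, O = 0.98596.
ΣO = 1.97727; factor = 4/ΣO = 2.02299.
Fe apfu = 0.99131 × 2.02299 = 2.005.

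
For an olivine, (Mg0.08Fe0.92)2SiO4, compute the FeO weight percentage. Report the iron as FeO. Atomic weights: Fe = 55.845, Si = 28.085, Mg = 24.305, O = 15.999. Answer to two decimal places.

66.52 wt%

Molar mass of (Mg0.08Fe0.92)2SiO4 = 0.16·24.305 + 1.84·55.845 + 1·28.085 + 4·15.999 = 198.725 g/mol.
Each formula unit contains 1.84 Fe, equivalent to 1.84/1 = 1.8400 mol FeO.
M(FeO) = 1×55.845 + 1×15.999 = 71.844 g/mol.
Mass of FeO per formula unit = 1.8400 × 71.844 = 132.193 g.
FeO wt% = 132.193 / 198.725 × 100 = 66.52%.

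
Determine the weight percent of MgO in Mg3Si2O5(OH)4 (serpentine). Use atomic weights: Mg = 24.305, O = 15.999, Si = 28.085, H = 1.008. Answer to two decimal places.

43.63 wt%

M(Mg3Si2O5(OH)4) = 277.108 g/mol; M(MgO) = 40.304 g/mol.
Moles MgO per formula unit = 3 Mg ÷ 1 = 3.0000.
MgO fraction = (3.0000 × 40.304) / 277.108 = 120.912/277.108 = 0.4363.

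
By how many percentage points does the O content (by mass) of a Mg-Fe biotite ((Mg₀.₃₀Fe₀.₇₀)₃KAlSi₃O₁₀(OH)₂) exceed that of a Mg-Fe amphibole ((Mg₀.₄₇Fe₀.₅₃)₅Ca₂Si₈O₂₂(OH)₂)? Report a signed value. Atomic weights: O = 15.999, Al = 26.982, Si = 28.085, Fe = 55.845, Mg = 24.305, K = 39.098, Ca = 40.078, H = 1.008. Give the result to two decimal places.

M((Mg₀.₃₀Fe₀.₇₀)₃KAlSi₃O₁₀(OH)₂) = 483.488 g/mol, so wt% O = 191.988/483.488 × 100 = 39.71%.
M((Mg₀.₄₇Fe₀.₅₃)₅Ca₂Si₈O₂₂(OH)₂) = 895.934 g/mol, so wt% O = 383.976/895.934 × 100 = 42.86%.
39.71 − 42.86 = -3.15 pp.

-3.15 percentage points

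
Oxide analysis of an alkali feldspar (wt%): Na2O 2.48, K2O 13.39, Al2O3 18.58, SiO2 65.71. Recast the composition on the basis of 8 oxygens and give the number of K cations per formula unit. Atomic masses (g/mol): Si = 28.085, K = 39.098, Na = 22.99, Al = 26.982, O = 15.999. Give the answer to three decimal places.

2.48 wt% Na2O ÷ 61.979 g/mol = 0.04001 mol, giving 0.08002 Na and 0.04001 O.
13.39 wt% K2O ÷ 94.195 g/mol = 0.14215 mol, giving 0.28430 K and 0.14215 O.
18.58 wt% Al2O3 ÷ 101.961 g/mol = 0.18223 mol, giving 0.36446 Al and 0.54669 O.
65.71 wt% SiO2 ÷ 60.083 g/mol = 1.09365 mol, giving 1.09365 Si and 2.18730 O.
Oxygen sums to 2.91615; scaling by 8/2.91615 = 2.74334 puts the formula on 8 O.
K: 0.28430 × 2.74334 = 0.780 atoms per formula unit.

0.780 K apfu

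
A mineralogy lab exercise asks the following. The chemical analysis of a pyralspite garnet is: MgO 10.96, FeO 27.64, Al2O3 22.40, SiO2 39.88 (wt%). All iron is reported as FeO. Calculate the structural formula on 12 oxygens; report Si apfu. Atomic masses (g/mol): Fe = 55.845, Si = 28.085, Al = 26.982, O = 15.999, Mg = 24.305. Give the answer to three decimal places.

3.013 Si apfu

MgO (M=40.304): mol = 0.27193; Mg = 0.27193, O = 0.27193.
FeO (M=71.844): mol = 0.38472; Fe = 0.38472, O = 0.38472.
Al2O3 (M=101.961): mol = 0.21969; Al = 0.43938, O = 0.65907.
SiO2 (M=60.083): mol = 0.66375; Si = 0.66375, O = 1.32750.
ΣO = 2.64322; factor = 12/ΣO = 4.53992.
Si apfu = 0.66375 × 4.53992 = 3.013.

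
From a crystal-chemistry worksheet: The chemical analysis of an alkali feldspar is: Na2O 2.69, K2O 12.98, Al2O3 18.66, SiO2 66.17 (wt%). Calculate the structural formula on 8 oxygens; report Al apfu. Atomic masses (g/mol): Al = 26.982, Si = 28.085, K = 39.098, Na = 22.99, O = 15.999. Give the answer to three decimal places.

Na2O (M=61.979): mol = 0.04340; Na = 0.08680, O = 0.04340.
K2O (M=94.195): mol = 0.13780; K = 0.27560, O = 0.13780.
Al2O3 (M=101.961): mol = 0.18301; Al = 0.36602, O = 0.54903.
SiO2 (M=60.083): mol = 1.10131; Si = 1.10131, O = 2.20262.
ΣO = 2.93285; factor = 8/ΣO = 2.72772.
Al apfu = 0.36602 × 2.72772 = 0.998.

0.998 Al apfu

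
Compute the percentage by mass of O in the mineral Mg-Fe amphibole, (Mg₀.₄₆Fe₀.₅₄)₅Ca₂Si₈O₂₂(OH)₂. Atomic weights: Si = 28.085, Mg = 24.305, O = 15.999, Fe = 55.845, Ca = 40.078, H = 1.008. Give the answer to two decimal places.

42.78 weight percent

M((Mg₀.₄₆Fe₀.₅₄)₅Ca₂Si₈O₂₂(OH)₂) = 897.511 g/mol.
O contributes 24 × 15.999 = 383.976 g per mole.
383.976/897.511 = 0.4278 → 42.78%.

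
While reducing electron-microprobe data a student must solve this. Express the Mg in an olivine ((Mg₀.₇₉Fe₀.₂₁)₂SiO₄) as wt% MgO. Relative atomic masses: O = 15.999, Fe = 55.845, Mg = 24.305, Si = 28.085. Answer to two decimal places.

M((Mg₀.₇₉Fe₀.₂₁)₂SiO₄) = 153.938 g/mol; M(MgO) = 40.304 g/mol.
Moles MgO per formula unit = 1.58 Mg ÷ 1 = 1.5800.
MgO fraction = (1.5800 × 40.304) / 153.938 = 63.680/153.938 = 0.4137.

41.37 wt%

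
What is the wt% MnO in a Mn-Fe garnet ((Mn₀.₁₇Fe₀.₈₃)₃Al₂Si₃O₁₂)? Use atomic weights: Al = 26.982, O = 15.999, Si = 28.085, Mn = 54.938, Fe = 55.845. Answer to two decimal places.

Formula mass = 497.279 g/mol.
0.51 Mn → 0.5100 mol MnO per formula unit; M(MnO) = 70.937, so MnO mass = 36.178 g.
36.178/497.279 × 100 = 7.28 wt%.

7.28 wt%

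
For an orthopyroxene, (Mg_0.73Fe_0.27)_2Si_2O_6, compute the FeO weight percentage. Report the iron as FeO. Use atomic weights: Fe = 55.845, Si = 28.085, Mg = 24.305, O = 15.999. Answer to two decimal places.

Molar mass of (Mg_0.73Fe_0.27)_2Si_2O_6 = 1.46×24.305 + 0.54×55.845 + 2×28.085 + 6×15.999 = 217.806 g/mol.
Each formula unit contains 0.54 Fe, equivalent to 0.54/1 = 0.5400 mol FeO.
M(FeO) = 1×55.845 + 1×15.999 = 71.844 g/mol.
Mass of FeO per formula unit = 0.5400 × 71.844 = 38.796 g.
FeO wt% = 38.796 / 217.806 × 100 = 17.81%.

17.81 wt%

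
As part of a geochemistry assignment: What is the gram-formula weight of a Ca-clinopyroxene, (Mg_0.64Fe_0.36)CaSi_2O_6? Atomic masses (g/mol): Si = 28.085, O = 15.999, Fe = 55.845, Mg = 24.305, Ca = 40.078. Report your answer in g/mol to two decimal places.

The formula mass is the sum 0.64(24.305) + 0.36(55.845) + 1(40.078) + 2(28.085) + 6(15.999).

227.90 g/mol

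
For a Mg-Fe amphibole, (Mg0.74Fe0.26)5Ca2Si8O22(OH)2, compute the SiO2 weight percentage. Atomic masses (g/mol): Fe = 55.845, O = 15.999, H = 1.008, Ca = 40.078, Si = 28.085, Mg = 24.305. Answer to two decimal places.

56.33 wt%

Molar mass of (Mg0.74Fe0.26)5Ca2Si8O22(OH)2 = 3.70×24.305 + 1.30×55.845 + 2×40.078 + 8×28.085 + 24×15.999 + 2×1.008 = 853.355 g/mol.
Each formula unit contains 8 Si, equivalent to 8/1 = 8.0000 mol SiO2.
M(SiO2) = 1×28.085 + 2×15.999 = 60.083 g/mol.
Mass of SiO2 per formula unit = 8.0000 × 60.083 = 480.664 g.
SiO2 wt% = 480.664 / 853.355 × 100 = 56.33%.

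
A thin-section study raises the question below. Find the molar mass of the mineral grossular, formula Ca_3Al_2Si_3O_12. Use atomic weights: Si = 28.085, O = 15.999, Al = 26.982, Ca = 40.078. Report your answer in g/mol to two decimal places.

M = 3·40.078 + 2·26.982 + 3·28.085 + 12·15.999

450.44 g/mol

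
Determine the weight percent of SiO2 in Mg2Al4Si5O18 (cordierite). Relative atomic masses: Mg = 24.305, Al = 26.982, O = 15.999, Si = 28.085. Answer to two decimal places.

51.36 wt%

M(Mg2Al4Si5O18) = 584.945 g/mol; M(SiO2) = 60.083 g/mol.
Moles SiO2 per formula unit = 5 Si ÷ 1 = 5.0000.
SiO2 fraction = (5.0000 × 60.083) / 584.945 = 300.415/584.945 = 0.5136.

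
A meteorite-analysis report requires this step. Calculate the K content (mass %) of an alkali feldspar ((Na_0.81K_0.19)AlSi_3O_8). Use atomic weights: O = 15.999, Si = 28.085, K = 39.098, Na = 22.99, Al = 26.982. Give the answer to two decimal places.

2.80 mass %

Molar mass of (Na_0.81K_0.19)AlSi_3O_8: 0.81*22.99 + 0.19*39.098 + 1*26.982 + 3*28.085 + 8*15.999 = 265.280 g/mol.
Mass of K per formula unit: 0.19 × 39.098 = 7.429 g.
Weight fraction K = 7.429 / 265.280 = 0.0280.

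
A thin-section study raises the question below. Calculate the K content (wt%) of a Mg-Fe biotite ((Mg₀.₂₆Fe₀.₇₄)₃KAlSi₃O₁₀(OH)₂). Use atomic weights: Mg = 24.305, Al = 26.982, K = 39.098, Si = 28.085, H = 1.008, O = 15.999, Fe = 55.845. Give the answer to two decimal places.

Molar mass of (Mg₀.₂₆Fe₀.₇₄)₃KAlSi₃O₁₀(OH)₂: 0.78·24.305 + 2.22·55.845 + 1·39.098 + 1·26.982 + 3·28.085 + 12·15.999 + 2·1.008 = 487.273 g/mol.
Mass of K per formula unit: 1 × 39.098 = 39.098 g.
Weight fraction K = 39.098 / 487.273 = 0.0802.

8.02 wt%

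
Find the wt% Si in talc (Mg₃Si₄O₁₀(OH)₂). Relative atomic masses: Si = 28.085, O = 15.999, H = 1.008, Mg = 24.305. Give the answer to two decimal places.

29.62 wt%

Formula mass = 3*24.305 + 4*28.085 + 12*15.999 + 2*1.008 = 379.259 g/mol, of which 112.340 g is Si.
So Si makes up 112.340/379.259 = 0.2962 of the mass, i.e. 29.62%.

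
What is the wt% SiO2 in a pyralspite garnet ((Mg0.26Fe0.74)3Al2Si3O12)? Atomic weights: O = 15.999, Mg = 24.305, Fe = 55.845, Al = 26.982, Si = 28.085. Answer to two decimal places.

M((Mg0.26Fe0.74)3Al2Si3O12) = 473.141 g/mol; M(SiO2) = 60.083 g/mol.
Moles SiO2 per formula unit = 3 Si ÷ 1 = 3.0000.
SiO2 fraction = (3.0000 × 60.083) / 473.141 = 180.249/473.141 = 0.3810.

38.10 wt%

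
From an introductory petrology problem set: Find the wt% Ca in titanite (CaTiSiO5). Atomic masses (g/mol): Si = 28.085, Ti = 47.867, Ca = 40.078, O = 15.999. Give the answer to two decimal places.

20.45 mass %

Molar mass of CaTiSiO5: 1·40.078 + 1·47.867 + 1·28.085 + 5·15.999 = 196.025 g/mol.
Mass of Ca per formula unit: 1 × 40.078 = 40.078 g.
Weight fraction Ca = 40.078 / 196.025 = 0.2045.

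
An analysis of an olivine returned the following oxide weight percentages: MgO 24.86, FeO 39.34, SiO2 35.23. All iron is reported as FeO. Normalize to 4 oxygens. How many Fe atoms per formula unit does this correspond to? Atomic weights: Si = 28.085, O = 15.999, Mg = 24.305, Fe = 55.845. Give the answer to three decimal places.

0.937 Fe apfu

MgO: 24.86/40.304 = 0.61681 mol → 0.61681 mol Mg, 0.61681 mol O.
FeO: 39.34/71.844 = 0.54758 mol → 0.54758 mol Fe, 0.54758 mol O.
SiO2: 35.23/60.083 = 0.58636 mol → 0.58636 mol Si, 1.17272 mol O.
Total oxygen = 2.33711 mol. Normalization factor = 4/2.33711 = 1.71152.
Fe per 4 O = 0.54758 × 1.71152 = 0.937.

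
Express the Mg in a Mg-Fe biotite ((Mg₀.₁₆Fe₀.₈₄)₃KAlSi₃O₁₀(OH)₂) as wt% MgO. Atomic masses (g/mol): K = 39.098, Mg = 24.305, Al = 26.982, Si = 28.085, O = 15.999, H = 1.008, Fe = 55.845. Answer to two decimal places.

3.89 wt%

Molar mass of (Mg₀.₁₆Fe₀.₈₄)₃KAlSi₃O₁₀(OH)₂ = 0.48*24.305 + 2.52*55.845 + 1*39.098 + 1*26.982 + 3*28.085 + 12*15.999 + 2*1.008 = 496.735 g/mol.
Each formula unit contains 0.48 Mg, equivalent to 0.48/1 = 0.4800 mol MgO.
M(MgO) = 1×24.305 + 1×15.999 = 40.304 g/mol.
Mass of MgO per formula unit = 0.4800 × 40.304 = 19.346 g.
MgO wt% = 19.346 / 496.735 × 100 = 3.89%.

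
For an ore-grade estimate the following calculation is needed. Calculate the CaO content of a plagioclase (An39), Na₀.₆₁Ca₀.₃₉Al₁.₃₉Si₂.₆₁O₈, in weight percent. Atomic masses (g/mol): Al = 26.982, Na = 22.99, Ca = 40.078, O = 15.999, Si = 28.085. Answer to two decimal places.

8.15 wt%

Molar mass of Na₀.₆₁Ca₀.₃₉Al₁.₃₉Si₂.₆₁O₈ = 0.61*22.99 + 0.39*40.078 + 1.39*26.982 + 2.61*28.085 + 8*15.999 = 268.453 g/mol.
Each formula unit contains 0.39 Ca, equivalent to 0.39/1 = 0.3900 mol CaO.
M(CaO) = 1×40.078 + 1×15.999 = 56.077 g/mol.
Mass of CaO per formula unit = 0.3900 × 56.077 = 21.870 g.
CaO wt% = 21.870 / 268.453 × 100 = 8.15%.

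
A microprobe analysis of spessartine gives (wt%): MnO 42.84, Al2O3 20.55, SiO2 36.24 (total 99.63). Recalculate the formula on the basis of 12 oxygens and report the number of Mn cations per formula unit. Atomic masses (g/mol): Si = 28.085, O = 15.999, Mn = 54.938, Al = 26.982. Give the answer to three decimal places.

42.84 wt% MnO ÷ 70.937 g/mol = 0.60392 mol, giving 0.60392 Mn and 0.60392 O.
20.55 wt% Al2O3 ÷ 101.961 g/mol = 0.20155 mol, giving 0.40310 Al and 0.60465 O.
36.24 wt% SiO2 ÷ 60.083 g/mol = 0.60317 mol, giving 0.60317 Si and 1.20634 O.
Oxygen sums to 2.41491; scaling by 12/2.41491 = 4.96913 puts the formula on 12 O.
Mn: 0.60392 × 4.96913 = 3.001 atoms per formula unit.

3.001 Mn apfu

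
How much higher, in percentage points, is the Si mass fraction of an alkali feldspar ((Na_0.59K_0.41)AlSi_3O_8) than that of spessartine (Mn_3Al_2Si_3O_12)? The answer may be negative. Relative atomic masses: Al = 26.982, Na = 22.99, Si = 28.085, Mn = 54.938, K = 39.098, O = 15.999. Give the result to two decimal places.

14.32 percentage points

Si in (Na_0.59K_0.41)AlSi_3O_8: molar mass 268.823 g/mol; 3×28.085 = 84.255 g → 31.34 wt%.
Si in Mn_3Al_2Si_3O_12: molar mass 495.021 g/mol; 3×28.085 = 84.255 g → 17.02 wt%.
Difference = 31.34 − 17.02 = 14.32 percentage points.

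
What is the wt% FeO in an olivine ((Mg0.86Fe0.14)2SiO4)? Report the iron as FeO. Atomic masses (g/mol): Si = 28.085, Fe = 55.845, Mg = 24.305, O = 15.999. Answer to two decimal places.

M((Mg0.86Fe0.14)2SiO4) = 149.522 g/mol; M(FeO) = 71.844 g/mol.
Moles FeO per formula unit = 0.28 Fe ÷ 1 = 0.2800.
FeO fraction = (0.2800 × 71.844) / 149.522 = 20.116/149.522 = 0.1345.

13.45 wt%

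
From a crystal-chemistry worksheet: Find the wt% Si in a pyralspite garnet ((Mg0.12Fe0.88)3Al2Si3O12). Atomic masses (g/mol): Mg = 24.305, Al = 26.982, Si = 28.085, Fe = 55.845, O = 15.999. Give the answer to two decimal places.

M((Mg0.12Fe0.88)3Al2Si3O12) = 486.388 g/mol.
Si contributes 3 × 28.085 = 84.255 g per mole.
84.255/486.388 = 0.1732 → 17.32%.

17.32 wt%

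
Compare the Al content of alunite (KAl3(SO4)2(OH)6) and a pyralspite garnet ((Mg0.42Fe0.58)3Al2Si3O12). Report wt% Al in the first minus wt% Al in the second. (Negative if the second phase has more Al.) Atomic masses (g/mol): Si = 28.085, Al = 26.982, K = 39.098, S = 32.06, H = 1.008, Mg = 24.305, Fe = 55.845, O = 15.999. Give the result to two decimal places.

7.76 percentage points

M(KAl3(SO4)2(OH)6) = 414.198 g/mol, so wt% Al = 80.946/414.198 × 100 = 19.54%.
M((Mg0.42Fe0.58)3Al2Si3O12) = 458.002 g/mol, so wt% Al = 53.964/458.002 × 100 = 11.78%.
19.54 − 11.78 = 7.76 pp.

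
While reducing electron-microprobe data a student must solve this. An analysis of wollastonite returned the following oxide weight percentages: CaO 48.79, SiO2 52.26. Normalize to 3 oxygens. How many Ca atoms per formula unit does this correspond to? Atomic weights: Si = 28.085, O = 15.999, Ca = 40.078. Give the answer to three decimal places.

1.000 Ca apfu

CaO: 48.79/56.077 = 0.87005 mol → 0.87005 mol Ca, 0.87005 mol O.
SiO2: 52.26/60.083 = 0.86980 mol → 0.86980 mol Si, 1.73960 mol O.
Total oxygen = 2.60965 mol. Normalization factor = 3/2.60965 = 1.14958.
Ca per 3 O = 0.87005 × 1.14958 = 1.000.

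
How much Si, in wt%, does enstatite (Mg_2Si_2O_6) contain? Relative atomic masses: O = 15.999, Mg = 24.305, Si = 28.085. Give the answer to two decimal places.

27.98 wt%

M(Mg_2Si_2O_6) = 200.774 g/mol.
Si contributes 2 × 28.085 = 56.170 g per mole.
56.170/200.774 = 0.2798 → 27.98%.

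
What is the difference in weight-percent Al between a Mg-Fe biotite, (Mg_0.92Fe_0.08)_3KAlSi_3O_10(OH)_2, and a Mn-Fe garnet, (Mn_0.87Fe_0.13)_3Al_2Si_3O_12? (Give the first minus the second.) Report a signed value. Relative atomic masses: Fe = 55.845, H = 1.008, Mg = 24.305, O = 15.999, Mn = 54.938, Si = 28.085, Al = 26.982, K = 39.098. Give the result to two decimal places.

-4.54 percentage points

M((Mg_0.92Fe_0.08)_3KAlSi_3O_10(OH)_2) = 424.824 g/mol, so wt% Al = 26.982/424.824 × 100 = 6.35%.
M((Mn_0.87Fe_0.13)_3Al_2Si_3O_12) = 495.375 g/mol, so wt% Al = 53.964/495.375 × 100 = 10.89%.
6.35 − 10.89 = -4.54 pp.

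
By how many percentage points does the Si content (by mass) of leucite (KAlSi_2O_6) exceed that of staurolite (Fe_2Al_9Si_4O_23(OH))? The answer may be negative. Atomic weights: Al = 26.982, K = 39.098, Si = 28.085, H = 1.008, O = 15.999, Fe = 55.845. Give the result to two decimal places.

12.55 percentage points

First mineral: 56.170 g Si in 218.244 g formula = 25.74 wt% Si.
Second mineral: 112.340 g Si in 851.852 g formula = 13.19 wt% Si.
25.74% − 13.19% gives a difference of 12.55 percentage points.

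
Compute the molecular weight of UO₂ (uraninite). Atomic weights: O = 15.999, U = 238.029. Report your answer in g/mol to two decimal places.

M = 1(238.029) + 2(15.999)

270.03 g/mol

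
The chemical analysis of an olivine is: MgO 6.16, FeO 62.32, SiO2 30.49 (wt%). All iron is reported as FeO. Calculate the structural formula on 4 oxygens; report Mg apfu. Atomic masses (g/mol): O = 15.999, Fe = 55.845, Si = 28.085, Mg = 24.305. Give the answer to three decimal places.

MgO: 6.16/40.304 = 0.15284 mol → 0.15284 mol Mg, 0.15284 mol O.
FeO: 62.32/71.844 = 0.86743 mol → 0.86743 mol Fe, 0.86743 mol O.
SiO2: 30.49/60.083 = 0.50746 mol → 0.50746 mol Si, 1.01492 mol O.
Total oxygen = 2.03519 mol. Normalization factor = 4/2.03519 = 1.96542.
Mg per 4 O = 0.15284 × 1.96542 = 0.300.

0.300 Mg apfu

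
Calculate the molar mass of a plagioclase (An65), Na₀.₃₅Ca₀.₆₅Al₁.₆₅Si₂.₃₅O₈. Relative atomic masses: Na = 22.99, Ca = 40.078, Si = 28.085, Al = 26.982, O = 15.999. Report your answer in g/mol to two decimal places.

The formula mass is the sum 0.35·22.99 + 0.65·40.078 + 1.65·26.982 + 2.35·28.085 + 8·15.999.

272.61 g/mol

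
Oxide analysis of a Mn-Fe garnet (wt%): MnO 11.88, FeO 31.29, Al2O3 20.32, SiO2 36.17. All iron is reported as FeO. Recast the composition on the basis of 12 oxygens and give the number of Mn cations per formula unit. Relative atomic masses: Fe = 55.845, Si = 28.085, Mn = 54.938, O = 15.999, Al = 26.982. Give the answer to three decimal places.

0.836 Mn apfu

MnO: 11.88/70.937 = 0.16747 mol → 0.16747 mol Mn, 0.16747 mol O.
FeO: 31.29/71.844 = 0.43553 mol → 0.43553 mol Fe, 0.43553 mol O.
Al2O3: 20.32/101.961 = 0.19929 mol → 0.39858 mol Al, 0.59787 mol O.
SiO2: 36.17/60.083 = 0.60200 mol → 0.60200 mol Si, 1.20400 mol O.
Total oxygen = 2.40487 mol. Normalization factor = 12/2.40487 = 4.98987.
Mn per 12 O = 0.16747 × 4.98987 = 0.836.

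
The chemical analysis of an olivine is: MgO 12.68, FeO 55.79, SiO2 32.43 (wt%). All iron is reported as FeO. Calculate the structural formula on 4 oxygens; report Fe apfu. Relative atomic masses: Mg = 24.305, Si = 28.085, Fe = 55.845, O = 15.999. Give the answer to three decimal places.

1.431 Fe apfu

12.68 wt% MgO ÷ 40.304 g/mol = 0.31461 mol, giving 0.31461 Mg and 0.31461 O.
55.79 wt% FeO ÷ 71.844 g/mol = 0.77654 mol, giving 0.77654 Fe and 0.77654 O.
32.43 wt% SiO2 ÷ 60.083 g/mol = 0.53975 mol, giving 0.53975 Si and 1.07950 O.
Oxygen sums to 2.17065; scaling by 4/2.17065 = 1.84277 puts the formula on 4 O.
Fe: 0.77654 × 1.84277 = 1.431 atoms per formula unit.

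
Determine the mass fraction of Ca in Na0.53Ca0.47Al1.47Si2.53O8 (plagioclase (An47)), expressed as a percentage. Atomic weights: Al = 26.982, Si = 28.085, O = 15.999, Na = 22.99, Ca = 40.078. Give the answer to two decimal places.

Formula mass = 0.53*22.99 + 0.47*40.078 + 1.47*26.982 + 2.53*28.085 + 8*15.999 = 269.732 g/mol, of which 18.837 g is Ca.
So Ca makes up 18.837/269.732 = 0.0698 of the mass, i.e. 6.98%.

6.98 mass %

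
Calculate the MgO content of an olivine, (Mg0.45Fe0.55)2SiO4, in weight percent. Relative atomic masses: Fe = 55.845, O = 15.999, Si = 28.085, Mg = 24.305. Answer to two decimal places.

20.68 wt%

M((Mg0.45Fe0.55)2SiO4) = 175.385 g/mol; M(MgO) = 40.304 g/mol.
Moles MgO per formula unit = 0.90 Mg ÷ 1 = 0.9000.
MgO fraction = (0.9000 × 40.304) / 175.385 = 36.274/175.385 = 0.2068.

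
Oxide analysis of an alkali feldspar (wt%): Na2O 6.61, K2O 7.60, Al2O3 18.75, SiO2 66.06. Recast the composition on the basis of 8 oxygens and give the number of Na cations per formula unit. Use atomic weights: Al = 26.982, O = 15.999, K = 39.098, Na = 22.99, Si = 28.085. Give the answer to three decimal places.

0.581 Na apfu

Na2O (M=61.979): mol = 0.10665; Na = 0.21330, O = 0.10665.
K2O (M=94.195): mol = 0.08068; K = 0.16136, O = 0.08068.
Al2O3 (M=101.961): mol = 0.18389; Al = 0.36778, O = 0.55167.
SiO2 (M=60.083): mol = 1.09948; Si = 1.09948, O = 2.19896.
ΣO = 2.93796; factor = 8/ΣO = 2.72298.
Na apfu = 0.21330 × 2.72298 = 0.581.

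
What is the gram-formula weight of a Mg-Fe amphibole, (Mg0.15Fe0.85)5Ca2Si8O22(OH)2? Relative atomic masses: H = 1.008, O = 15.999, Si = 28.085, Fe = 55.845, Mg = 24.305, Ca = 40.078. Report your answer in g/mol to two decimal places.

M = 0.75*24.305 + 4.25*55.845 + 2*40.078 + 8*28.085 + 24*15.999 + 2*1.008

946.40 g/mol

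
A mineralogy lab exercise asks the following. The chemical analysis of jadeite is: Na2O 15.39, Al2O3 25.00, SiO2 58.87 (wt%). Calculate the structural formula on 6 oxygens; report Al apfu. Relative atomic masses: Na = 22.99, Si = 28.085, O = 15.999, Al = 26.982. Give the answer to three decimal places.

15.39 wt% Na2O ÷ 61.979 g/mol = 0.24831 mol, giving 0.49662 Na and 0.24831 O.
25.00 wt% Al2O3 ÷ 101.961 g/mol = 0.24519 mol, giving 0.49038 Al and 0.73557 O.
58.87 wt% SiO2 ÷ 60.083 g/mol = 0.97981 mol, giving 0.97981 Si and 1.95962 O.
Oxygen sums to 2.94350; scaling by 6/2.94350 = 2.03839 puts the formula on 6 O.
Al: 0.49038 × 2.03839 = 1.000 atoms per formula unit.

1.000 Al apfu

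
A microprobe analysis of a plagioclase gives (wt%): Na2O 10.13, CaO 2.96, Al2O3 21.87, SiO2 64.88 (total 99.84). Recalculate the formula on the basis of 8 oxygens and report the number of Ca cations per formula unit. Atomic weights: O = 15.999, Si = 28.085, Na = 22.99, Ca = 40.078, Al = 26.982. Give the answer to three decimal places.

Na2O: 10.13/61.979 = 0.16344 mol → 0.32688 mol Na, 0.16344 mol O.
CaO: 2.96/56.077 = 0.05278 mol → 0.05278 mol Ca, 0.05278 mol O.
Al2O3: 21.87/101.961 = 0.21449 mol → 0.42898 mol Al, 0.64347 mol O.
SiO2: 64.88/60.083 = 1.07984 mol → 1.07984 mol Si, 2.15968 mol O.
Total oxygen = 3.01937 mol. Normalization factor = 8/3.01937 = 2.64956.
Ca per 8 O = 0.05278 × 2.64956 = 0.140.

0.140 Ca apfu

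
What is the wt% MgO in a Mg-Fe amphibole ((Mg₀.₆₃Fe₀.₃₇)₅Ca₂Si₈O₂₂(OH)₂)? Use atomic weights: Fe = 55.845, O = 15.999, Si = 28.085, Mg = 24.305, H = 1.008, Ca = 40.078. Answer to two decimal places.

Formula mass = 870.702 g/mol.
3.15 Mg → 3.1500 mol MgO per formula unit; M(MgO) = 40.304, so MgO mass = 126.958 g.
126.958/870.702 × 100 = 14.58 wt%.

14.58 wt%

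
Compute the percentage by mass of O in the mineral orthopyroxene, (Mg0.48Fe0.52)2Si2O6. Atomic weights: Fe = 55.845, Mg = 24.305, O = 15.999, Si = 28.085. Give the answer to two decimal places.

M((Mg0.48Fe0.52)2Si2O6) = 233.576 g/mol.
O contributes 6 × 15.999 = 95.994 g per mole.
95.994/233.576 = 0.4110 → 41.10%.

41.10 wt%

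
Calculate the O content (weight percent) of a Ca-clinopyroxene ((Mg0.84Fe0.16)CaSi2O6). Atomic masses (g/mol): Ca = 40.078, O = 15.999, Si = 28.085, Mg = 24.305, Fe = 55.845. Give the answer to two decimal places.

43.32 weight percent

Formula mass = 0.84·24.305 + 0.16·55.845 + 1·40.078 + 2·28.085 + 6·15.999 = 221.593 g/mol, of which 95.994 g is O.
So O makes up 95.994/221.593 = 0.4332 of the mass, i.e. 43.32%.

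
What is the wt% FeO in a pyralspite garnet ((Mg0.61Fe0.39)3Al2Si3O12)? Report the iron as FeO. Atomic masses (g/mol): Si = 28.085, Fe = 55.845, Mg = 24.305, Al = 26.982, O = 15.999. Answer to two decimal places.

Molar mass of (Mg0.61Fe0.39)3Al2Si3O12 = 1.83×24.305 + 1.17×55.845 + 2×26.982 + 3×28.085 + 12×15.999 = 440.024 g/mol.
Each formula unit contains 1.17 Fe, equivalent to 1.17/1 = 1.1700 mol FeO.
M(FeO) = 1×55.845 + 1×15.999 = 71.844 g/mol.
Mass of FeO per formula unit = 1.1700 × 71.844 = 84.057 g.
FeO wt% = 84.057 / 440.024 × 100 = 19.10%.

19.10 wt%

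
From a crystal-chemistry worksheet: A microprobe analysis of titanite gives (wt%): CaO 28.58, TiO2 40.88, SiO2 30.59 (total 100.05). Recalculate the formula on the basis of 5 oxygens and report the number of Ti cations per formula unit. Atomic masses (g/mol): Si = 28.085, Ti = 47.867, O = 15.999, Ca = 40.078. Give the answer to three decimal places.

1.003 Ti apfu

28.58 wt% CaO ÷ 56.077 g/mol = 0.50966 mol, giving 0.50966 Ca and 0.50966 O.
40.88 wt% TiO2 ÷ 79.865 g/mol = 0.51186 mol, giving 0.51186 Ti and 1.02372 O.
30.59 wt% SiO2 ÷ 60.083 g/mol = 0.50913 mol, giving 0.50913 Si and 1.01826 O.
Oxygen sums to 2.55164; scaling by 5/2.55164 = 1.95952 puts the formula on 5 O.
Ti: 0.51186 × 1.95952 = 1.003 atoms per formula unit.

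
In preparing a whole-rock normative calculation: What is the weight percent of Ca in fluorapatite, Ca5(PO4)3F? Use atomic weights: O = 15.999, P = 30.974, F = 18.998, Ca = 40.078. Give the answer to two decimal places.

Formula mass = 5×40.078 + 3×30.974 + 12×15.999 + 1×18.998 = 504.298 g/mol, of which 200.390 g is Ca.
So Ca makes up 200.390/504.298 = 0.3974 of the mass, i.e. 39.74%.

39.74 wt%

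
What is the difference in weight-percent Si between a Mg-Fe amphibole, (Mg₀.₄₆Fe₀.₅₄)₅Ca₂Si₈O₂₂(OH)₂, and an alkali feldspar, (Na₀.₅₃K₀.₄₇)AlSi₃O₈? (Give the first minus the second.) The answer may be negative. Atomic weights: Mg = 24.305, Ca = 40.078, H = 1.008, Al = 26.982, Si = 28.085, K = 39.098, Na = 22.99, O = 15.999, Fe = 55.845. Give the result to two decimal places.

-6.20 percentage points

M((Mg₀.₄₆Fe₀.₅₄)₅Ca₂Si₈O₂₂(OH)₂) = 897.511 g/mol, so wt% Si = 224.680/897.511 × 100 = 25.03%.
M((Na₀.₅₃K₀.₄₇)AlSi₃O₈) = 269.790 g/mol, so wt% Si = 84.255/269.790 × 100 = 31.23%.
25.03 − 31.23 = -6.20 pp.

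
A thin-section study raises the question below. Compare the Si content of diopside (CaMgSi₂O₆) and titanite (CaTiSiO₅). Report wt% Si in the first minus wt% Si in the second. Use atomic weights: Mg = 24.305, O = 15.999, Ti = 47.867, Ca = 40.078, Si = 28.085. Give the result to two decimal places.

Si in CaMgSi₂O₆: molar mass 216.547 g/mol; 2×28.085 = 56.170 g → 25.94 wt%.
Si in CaTiSiO₅: molar mass 196.025 g/mol; 1×28.085 = 28.085 g → 14.33 wt%.
Difference = 25.94 − 14.33 = 11.61 percentage points.

11.61 percentage points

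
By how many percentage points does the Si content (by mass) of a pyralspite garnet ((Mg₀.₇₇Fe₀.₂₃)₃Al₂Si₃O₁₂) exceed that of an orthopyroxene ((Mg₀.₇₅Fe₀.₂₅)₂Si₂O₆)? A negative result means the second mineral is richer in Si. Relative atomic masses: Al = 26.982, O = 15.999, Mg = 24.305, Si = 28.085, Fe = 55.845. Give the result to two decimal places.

Si in (Mg₀.₇₇Fe₀.₂₃)₃Al₂Si₃O₁₂: molar mass 424.885 g/mol; 3×28.085 = 84.255 g → 19.83 wt%.
Si in (Mg₀.₇₅Fe₀.₂₅)₂Si₂O₆: molar mass 216.544 g/mol; 2×28.085 = 56.170 g → 25.94 wt%.
Difference = 19.83 − 25.94 = -6.11 percentage points.

-6.11 percentage points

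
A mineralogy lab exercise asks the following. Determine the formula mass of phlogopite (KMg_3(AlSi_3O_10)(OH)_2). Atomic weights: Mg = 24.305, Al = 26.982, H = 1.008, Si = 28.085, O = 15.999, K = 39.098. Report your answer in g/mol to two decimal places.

417.25 g/mol

The formula mass is the sum 1·39.098 + 3·24.305 + 1·26.982 + 3·28.085 + 12·15.999 + 2·1.008.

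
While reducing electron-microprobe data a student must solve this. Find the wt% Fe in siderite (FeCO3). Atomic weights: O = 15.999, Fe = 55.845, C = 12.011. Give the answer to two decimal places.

M(FeCO3) = 115.853 g/mol.
Fe contributes 1 × 55.845 = 55.845 g per mole.
55.845/115.853 = 0.4820 → 48.20%.

48.20 weight percent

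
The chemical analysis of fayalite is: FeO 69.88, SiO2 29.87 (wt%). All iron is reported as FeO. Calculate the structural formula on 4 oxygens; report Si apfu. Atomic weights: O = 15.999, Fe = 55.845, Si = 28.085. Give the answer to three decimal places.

1.011 Si apfu

FeO (M=71.844): mol = 0.97266; Fe = 0.97266, O = 0.97266.
SiO2 (M=60.083): mol = 0.49715; Si = 0.49715, O = 0.99430.
ΣO = 1.96696; factor = 4/ΣO = 2.03359.
Si apfu = 0.49715 × 2.03359 = 1.011.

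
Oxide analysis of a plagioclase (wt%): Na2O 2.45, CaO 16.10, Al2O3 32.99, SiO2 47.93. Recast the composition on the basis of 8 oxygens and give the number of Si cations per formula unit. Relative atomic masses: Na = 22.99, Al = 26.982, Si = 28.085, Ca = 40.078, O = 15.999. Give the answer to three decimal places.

2.206 Si apfu

2.45 wt% Na2O ÷ 61.979 g/mol = 0.03953 mol, giving 0.07906 Na and 0.03953 O.
16.10 wt% CaO ÷ 56.077 g/mol = 0.28711 mol, giving 0.28711 Ca and 0.28711 O.
32.99 wt% Al2O3 ÷ 101.961 g/mol = 0.32356 mol, giving 0.64712 Al and 0.97068 O.
47.93 wt% SiO2 ÷ 60.083 g/mol = 0.79773 mol, giving 0.79773 Si and 1.59546 O.
Oxygen sums to 2.89278; scaling by 8/2.89278 = 2.76551 puts the formula on 8 O.
Si: 0.79773 × 2.76551 = 2.206 atoms per formula unit.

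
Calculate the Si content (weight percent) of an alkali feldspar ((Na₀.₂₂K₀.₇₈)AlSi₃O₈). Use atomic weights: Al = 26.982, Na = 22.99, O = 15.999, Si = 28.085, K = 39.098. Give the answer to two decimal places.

30.66 weight percent

Molar mass of (Na₀.₂₂K₀.₇₈)AlSi₃O₈: 0.22·22.99 + 0.78·39.098 + 1·26.982 + 3·28.085 + 8·15.999 = 274.783 g/mol.
Mass of Si per formula unit: 3 × 28.085 = 84.255 g.
Weight fraction Si = 84.255 / 274.783 = 0.3066.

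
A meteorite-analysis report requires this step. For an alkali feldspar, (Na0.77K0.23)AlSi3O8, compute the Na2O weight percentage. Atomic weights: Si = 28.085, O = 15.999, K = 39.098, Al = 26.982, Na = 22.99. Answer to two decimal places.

Formula mass = 265.924 g/mol.
0.77 Na → 0.3850 mol Na2O per formula unit; M(Na2O) = 61.979, so Na2O mass = 23.862 g.
23.862/265.924 × 100 = 8.97 wt%.

8.97 wt%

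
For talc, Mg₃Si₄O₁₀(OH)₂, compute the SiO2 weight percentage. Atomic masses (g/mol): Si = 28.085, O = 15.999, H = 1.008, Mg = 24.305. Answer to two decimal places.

Molar mass of Mg₃Si₄O₁₀(OH)₂ = 3×24.305 + 4×28.085 + 12×15.999 + 2×1.008 = 379.259 g/mol.
Each formula unit contains 4 Si, equivalent to 4/1 = 4.0000 mol SiO2.
M(SiO2) = 1×28.085 + 2×15.999 = 60.083 g/mol.
Mass of SiO2 per formula unit = 4.0000 × 60.083 = 240.332 g.
SiO2 wt% = 240.332 / 379.259 × 100 = 63.37%.

63.37 wt%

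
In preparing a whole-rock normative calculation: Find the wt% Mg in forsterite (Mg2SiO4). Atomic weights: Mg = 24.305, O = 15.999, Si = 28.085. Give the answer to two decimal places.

Molar mass of Mg2SiO4: 2*24.305 + 1*28.085 + 4*15.999 = 140.691 g/mol.
Mass of Mg per formula unit: 2 × 24.305 = 48.610 g.
Weight fraction Mg = 48.610 / 140.691 = 0.3455.

34.55 weight percent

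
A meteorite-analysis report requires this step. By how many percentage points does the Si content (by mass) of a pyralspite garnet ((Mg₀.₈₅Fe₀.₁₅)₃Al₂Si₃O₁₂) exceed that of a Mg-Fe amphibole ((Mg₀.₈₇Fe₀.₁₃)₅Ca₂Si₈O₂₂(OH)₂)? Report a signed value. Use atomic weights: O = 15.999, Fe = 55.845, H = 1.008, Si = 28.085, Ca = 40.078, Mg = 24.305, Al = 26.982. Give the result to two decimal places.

-6.79 percentage points

First mineral: 84.255 g Si in 417.315 g formula = 20.19 wt% Si.
Second mineral: 224.680 g Si in 832.854 g formula = 26.98 wt% Si.
20.19% − 26.98% gives a difference of -6.79 percentage points.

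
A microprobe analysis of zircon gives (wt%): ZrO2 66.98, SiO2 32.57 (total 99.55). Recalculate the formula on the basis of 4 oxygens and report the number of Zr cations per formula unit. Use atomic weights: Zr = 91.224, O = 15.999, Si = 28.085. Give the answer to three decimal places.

ZrO2: 66.98/123.222 = 0.54357 mol → 0.54357 mol Zr, 1.08714 mol O.
SiO2: 32.57/60.083 = 0.54208 mol → 0.54208 mol Si, 1.08416 mol O.
Total oxygen = 2.17130 mol. Normalization factor = 4/2.17130 = 1.84221.
Zr per 4 O = 0.54357 × 1.84221 = 1.001.

1.001 Zr apfu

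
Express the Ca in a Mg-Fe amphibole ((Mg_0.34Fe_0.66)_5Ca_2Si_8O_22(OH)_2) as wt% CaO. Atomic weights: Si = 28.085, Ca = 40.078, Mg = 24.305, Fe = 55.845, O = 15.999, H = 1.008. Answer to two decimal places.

M((Mg_0.34Fe_0.66)_5Ca_2Si_8O_22(OH)_2) = 916.435 g/mol; M(CaO) = 56.077 g/mol.
Moles CaO per formula unit = 2 Ca ÷ 1 = 2.0000.
CaO fraction = (2.0000 × 56.077) / 916.435 = 112.154/916.435 = 0.1224.

12.24 wt%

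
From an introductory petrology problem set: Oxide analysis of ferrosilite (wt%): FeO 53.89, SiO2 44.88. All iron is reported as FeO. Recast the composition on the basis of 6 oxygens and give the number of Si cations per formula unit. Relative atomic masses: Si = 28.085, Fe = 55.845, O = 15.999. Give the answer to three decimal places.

53.89 wt% FeO ÷ 71.844 g/mol = 0.75010 mol, giving 0.75010 Fe and 0.75010 O.
44.88 wt% SiO2 ÷ 60.083 g/mol = 0.74697 mol, giving 0.74697 Si and 1.49394 O.
Oxygen sums to 2.24404; scaling by 6/2.24404 = 2.67375 puts the formula on 6 O.
Si: 0.74697 × 2.67375 = 1.997 atoms per formula unit.

1.997 Si apfu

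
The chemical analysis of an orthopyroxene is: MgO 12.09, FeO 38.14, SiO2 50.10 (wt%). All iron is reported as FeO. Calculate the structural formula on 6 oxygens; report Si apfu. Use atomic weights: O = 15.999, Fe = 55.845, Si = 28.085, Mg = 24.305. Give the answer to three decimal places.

2.002 Si apfu

MgO: 12.09/40.304 = 0.29997 mol → 0.29997 mol Mg, 0.29997 mol O.
FeO: 38.14/71.844 = 0.53087 mol → 0.53087 mol Fe, 0.53087 mol O.
SiO2: 50.10/60.083 = 0.83385 mol → 0.83385 mol Si, 1.66770 mol O.
Total oxygen = 2.49854 mol. Normalization factor = 6/2.49854 = 2.40140.
Si per 6 O = 0.83385 × 2.40140 = 2.002.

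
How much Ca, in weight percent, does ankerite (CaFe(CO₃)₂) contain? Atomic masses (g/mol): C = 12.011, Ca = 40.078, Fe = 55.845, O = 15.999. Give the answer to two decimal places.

Molar mass of CaFe(CO₃)₂: 1·40.078 + 1·55.845 + 2·12.011 + 6·15.999 = 215.939 g/mol.
Mass of Ca per formula unit: 1 × 40.078 = 40.078 g.
Weight fraction Ca = 40.078 / 215.939 = 0.1856.

18.56 weight percent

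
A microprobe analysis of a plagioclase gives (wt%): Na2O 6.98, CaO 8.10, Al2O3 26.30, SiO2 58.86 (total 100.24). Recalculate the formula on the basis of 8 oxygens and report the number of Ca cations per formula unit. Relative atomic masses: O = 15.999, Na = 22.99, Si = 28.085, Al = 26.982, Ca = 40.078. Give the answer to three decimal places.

0.386 Ca apfu

Na2O: 6.98/61.979 = 0.11262 mol → 0.22524 mol Na, 0.11262 mol O.
CaO: 8.10/56.077 = 0.14444 mol → 0.14444 mol Ca, 0.14444 mol O.
Al2O3: 26.30/101.961 = 0.25794 mol → 0.51588 mol Al, 0.77382 mol O.
SiO2: 58.86/60.083 = 0.97964 mol → 0.97964 mol Si, 1.95928 mol O.
Total oxygen = 2.99016 mol. Normalization factor = 8/2.99016 = 2.67544.
Ca per 8 O = 0.14444 × 2.67544 = 0.386.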